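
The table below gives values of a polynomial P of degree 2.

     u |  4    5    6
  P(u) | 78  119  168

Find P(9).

Forward differences of the values at u = 4, 5, 6:
  P  : 78  119  168
  Δ  : 41  49
  Δ^2: 8
The second differences are constant, confirming degree 2.
Interpolating (Newton forward form) and evaluating at u = 9 gives P(9) = 363.

363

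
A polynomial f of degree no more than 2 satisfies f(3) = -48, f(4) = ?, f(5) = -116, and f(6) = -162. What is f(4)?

-78

The 3 known points determine the degree-2 polynomial uniquely.
Write f(t) = at^2 + bt + c. Substituting each data point gives a linear system:
  9a + 3b + c = -48
  25a + 5b + c = -116
  36a + 6b + c = -162
Solving the system yields a = -4, b = -2, c = -6.
So f(t) = -4t^2 - 2t - 6.
Then f(4) = -78.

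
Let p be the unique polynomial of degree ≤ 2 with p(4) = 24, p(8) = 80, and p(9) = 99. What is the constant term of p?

Write p(s) = as^2 + bs + c. Substituting each data point gives a linear system:
  16a + 4b + c = 24
  64a + 8b + c = 80
  81a + 9b + c = 99
Solving the system yields a = 1, b = 2, c = 0.
So p(s) = s² + 2s.
The constant term is 0.

0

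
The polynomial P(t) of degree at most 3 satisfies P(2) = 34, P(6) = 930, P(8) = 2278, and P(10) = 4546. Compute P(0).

6

Using the Lagrange interpolation formula with nodes 2, 6, 8, 10:
  L_0(t) = (t - 6)(t - 8)(t - 10) / -192
  L_1(t) = (t - 2)(t - 8)(t - 10) / 32
  L_2(t) = (t - 2)(t - 6)(t - 10) / -24
  L_3(t) = (t - 2)(t - 6)(t - 8) / 64
Then P(t) = 34·L_0(t) + 930·L_1(t) + 2278·L_2(t) + 4546·L_3(t).
Expanding and collecting terms gives P(t) = 5t³ - 5t² + 4t + 6.
Evaluating at t = 0: P(0) = 6.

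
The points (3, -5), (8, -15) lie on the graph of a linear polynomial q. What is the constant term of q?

Write q(n) = an + b. Substituting each data point gives a linear system:
  3a + b = -5
  8a + b = -15
Solving the system yields a = -2, b = 1.
So q(n) = -2n + 1.
The constant term is 1.

1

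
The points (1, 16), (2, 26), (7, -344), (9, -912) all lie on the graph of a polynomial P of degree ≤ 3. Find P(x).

Write P(x) = ax^3 + bx^2 + cx + d. Substituting each data point gives a linear system:
  a + b + c + d = 16
  8a + 4b + 2c + d = 26
  343a + 49b + 7c + d = -344
  729a + 81b + 9c + d = -912
Solving the system yields a = -2, b = 6, c = 6, d = 6.
So P(x) = -2x^3 + 6x^2 + 6x + 6.
Check: P(7) = -344. ✓

P(x) = -2x^3 + 6x^2 + 6x + 6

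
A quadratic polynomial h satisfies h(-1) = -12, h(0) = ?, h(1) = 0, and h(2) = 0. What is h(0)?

-4

The 3 known points determine the degree-2 polynomial uniquely.
Write h(x) = ax^2 + bx + c. Substituting each data point gives a linear system:
  a - b + c = -12
  a + b + c = 0
  4a + 2b + c = 0
Solving the system yields a = -2, b = 6, c = -4.
So h(x) = -2x² + 6x - 4.
Then h(0) = -4.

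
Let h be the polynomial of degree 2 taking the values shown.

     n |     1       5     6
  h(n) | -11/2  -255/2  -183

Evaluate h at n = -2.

-19

Using the Lagrange interpolation formula with nodes 1, 5, 6:
  L_0(n) = (n - 5)(n - 6) / 20
  L_1(n) = (n - 1)(n - 6) / -4
  L_2(n) = (n - 1)(n - 5) / 5
Then h(n) = -11/2·L_0(n) - 255/2·L_1(n) - 183·L_2(n).
Expanding and collecting terms gives h(n) = -5n^2 - (1/2)n.
Evaluating at n = -2: h(-2) = -19.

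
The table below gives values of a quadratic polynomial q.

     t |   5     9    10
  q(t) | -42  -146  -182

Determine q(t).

Write q(t) = at^2 + bt + c. Substituting each data point gives a linear system:
  25a + 5b + c = -42
  81a + 9b + c = -146
  100a + 10b + c = -182
Solving the system yields a = -2, b = 2, c = -2.
So q(t) = -2t^2 + 2t - 2.
Check: q(9) = -146. ✓

q(t) = -2t^2 + 2t - 2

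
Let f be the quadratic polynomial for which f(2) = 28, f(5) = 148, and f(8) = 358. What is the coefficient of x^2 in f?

Write f(x) = ax^2 + bx + c. Substituting each data point gives a linear system:
  4a + 2b + c = 28
  25a + 5b + c = 148
  64a + 8b + c = 358
Solving the system yields a = 5, b = 5, c = -2.
So f(x) = 5x^2 + 5x - 2.
The leading coefficient is 5.

5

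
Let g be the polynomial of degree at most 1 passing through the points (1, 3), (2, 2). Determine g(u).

g(u) = -u + 4

Using the Lagrange interpolation formula with nodes 1, 2:
  L_0(u) = (u - 2) / -1
  L_1(u) = (u - 1) / 1
Then g(u) = 3·L_0(u) + 2·L_1(u).
Expanding and collecting terms gives g(u) = -u + 4.
Check: g(1) = 3. ✓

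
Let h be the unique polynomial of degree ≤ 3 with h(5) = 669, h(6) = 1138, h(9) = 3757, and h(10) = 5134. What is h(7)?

Write h(s) = as^3 + bs^2 + cs + d. Substituting each data point gives a linear system:
  125a + 25b + 5c + d = 669
  216a + 36b + 6c + d = 1138
  729a + 81b + 9c + d = 3757
  1000a + 100b + 10c + d = 5134
Solving the system yields a = 5, b = 1, c = 3, d = 4.
So h(s) = 5s³ + s² + 3s + 4.
Then h(7) = 1789.

1789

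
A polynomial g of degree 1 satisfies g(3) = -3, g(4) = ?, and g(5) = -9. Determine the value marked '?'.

The 2 known points determine the degree-1 polynomial uniquely.
Write g(s) = as + b. Substituting each data point gives a linear system:
  3a + b = -3
  5a + b = -9
Solving the system yields a = -3, b = 6.
So g(s) = -3s + 6.
Then g(4) = -6.

-6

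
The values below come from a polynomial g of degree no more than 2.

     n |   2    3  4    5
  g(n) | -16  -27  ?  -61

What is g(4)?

The 3 known points determine the degree-2 polynomial uniquely.
Write g(n) = an^2 + bn + c. Substituting each data point gives a linear system:
  4a + 2b + c = -16
  9a + 3b + c = -27
  25a + 5b + c = -61
Solving the system yields a = -2, b = -1, c = -6.
So g(n) = -2n^2 - n - 6.
Then g(4) = -42.

-42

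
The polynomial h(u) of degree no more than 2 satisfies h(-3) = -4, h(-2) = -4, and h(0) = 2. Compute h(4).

Write h(u) = au^2 + bu + c. Substituting each data point gives a linear system:
  9a - 3b + c = -4
  4a - 2b + c = -4
  c = 2
Solving the system yields a = 1, b = 5, c = 2.
So h(u) = u² + 5u + 2.
Then h(4) = 38.

38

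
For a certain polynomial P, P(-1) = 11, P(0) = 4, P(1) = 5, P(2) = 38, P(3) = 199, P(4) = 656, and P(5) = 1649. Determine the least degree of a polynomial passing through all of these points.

Forward differences of the values at u = -1, 0, 1, 2, 3, 4, 5:
  P  : 11  4  5  38  199  656  1649
  Δ  : -7  1  33  161  457  993
  Δ^2: 8  32  128  296  536
  Δ^3: 24  96  168  240
  Δ^4: 72  72  72
  Δ^5: 0  0
  Δ^6: 0
The fourth differences are constant (72) and nonzero, while all higher differences vanish, so the minimal degree is 4.

4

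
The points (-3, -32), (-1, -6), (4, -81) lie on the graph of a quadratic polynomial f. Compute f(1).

Using the Lagrange interpolation formula with nodes -3, -1, 4:
  L_0(u) = (u + 1)(u - 4) / 14
  L_1(u) = (u + 3)(u - 4) / -10
  L_2(u) = (u + 3)(u + 1) / 35
Then f(u) = -32·L_0(u) - 6·L_1(u) - 81·L_2(u).
Expanding and collecting terms gives f(u) = -4u² - 3u - 5.
Evaluating at u = 1: f(1) = -12.

-12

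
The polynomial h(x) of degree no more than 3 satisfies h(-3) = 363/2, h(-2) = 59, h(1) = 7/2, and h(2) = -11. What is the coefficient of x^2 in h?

Write h(x) = ax^3 + bx^2 + cx + d. Substituting each data point gives a linear system:
  -27a + 9b - 3c + d = 363/2
  -8a + 4b - 2c + d = 59
  a + b + c + d = 7/2
  8a + 4b + 2c + d = -11
Solving the system yields a = -5, b = 6, c = 5/2, d = 0.
So h(x) = -5x^3 + 6x^2 + (5/2)x.
The coefficient of x^2 is 6.

6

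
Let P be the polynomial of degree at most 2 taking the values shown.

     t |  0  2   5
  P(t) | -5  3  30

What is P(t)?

Write P(t) = at^2 + bt + c. Substituting each data point gives a linear system:
  c = -5
  4a + 2b + c = 3
  25a + 5b + c = 30
Solving the system yields a = 1, b = 2, c = -5.
So P(t) = t^2 + 2t - 5.
Check: P(2) = 3. ✓

P(t) = t^2 + 2t - 5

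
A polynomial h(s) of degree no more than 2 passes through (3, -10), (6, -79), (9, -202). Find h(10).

Using the Lagrange interpolation formula with nodes 3, 6, 9:
  L_0(s) = (s - 6)(s - 9) / 18
  L_1(s) = (s - 3)(s - 9) / -9
  L_2(s) = (s - 3)(s - 6) / 18
Then h(s) = -10·L_0(s) - 79·L_1(s) - 202·L_2(s).
Expanding and collecting terms gives h(s) = -3s^2 + 4s + 5.
Evaluating at s = 10: h(10) = -255.

-255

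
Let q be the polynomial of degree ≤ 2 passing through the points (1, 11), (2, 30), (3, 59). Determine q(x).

Write q(x) = ax^2 + bx + c. Substituting each data point gives a linear system:
  a + b + c = 11
  4a + 2b + c = 30
  9a + 3b + c = 59
Solving the system yields a = 5, b = 4, c = 2.
So q(x) = 5x² + 4x + 2.
Check: q(3) = 59. ✓

q(x) = 5x^2 + 4x + 2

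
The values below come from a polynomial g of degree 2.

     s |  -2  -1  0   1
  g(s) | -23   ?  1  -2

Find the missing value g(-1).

-6

The 3 known points determine the degree-2 polynomial uniquely.
Write g(s) = as^2 + bs + c. Substituting each data point gives a linear system:
  4a - 2b + c = -23
  c = 1
  a + b + c = -2
Solving the system yields a = -5, b = 2, c = 1.
So g(s) = -5s² + 2s + 1.
Then g(-1) = -6.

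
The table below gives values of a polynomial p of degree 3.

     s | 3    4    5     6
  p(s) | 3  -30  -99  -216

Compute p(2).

12

Write p(s) = as^3 + bs^2 + cs + d. Substituting each data point gives a linear system:
  27a + 9b + 3c + d = 3
  64a + 16b + 4c + d = -30
  125a + 25b + 5c + d = -99
  216a + 36b + 6c + d = -216
Solving the system yields a = -2, b = 6, c = -1, d = 6.
So p(s) = -2s³ + 6s² - s + 6.
Then p(2) = 12.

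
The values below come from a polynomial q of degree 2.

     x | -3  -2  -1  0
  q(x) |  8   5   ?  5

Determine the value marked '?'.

The 3 known points determine the degree-2 polynomial uniquely.
Write q(x) = ax^2 + bx + c. Substituting each data point gives a linear system:
  9a - 3b + c = 8
  4a - 2b + c = 5
  c = 5
Solving the system yields a = 1, b = 2, c = 5.
So q(x) = x^2 + 2x + 5.
Then q(-1) = 4.

4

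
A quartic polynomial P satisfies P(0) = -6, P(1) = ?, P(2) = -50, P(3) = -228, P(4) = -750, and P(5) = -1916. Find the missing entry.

-12

On equispaced nodes a degree-4 polynomial has vanishing fifth forward difference, so
  - P(0) + 5·P(1) - 10·P(2) + 10·P(3) - 5·P(4) + P(5) = 0.
Substituting the known values and solving for P(1):
  5·P(1) = -60
  P(1) = -12.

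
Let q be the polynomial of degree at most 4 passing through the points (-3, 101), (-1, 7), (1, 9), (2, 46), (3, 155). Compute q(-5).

627

Write q(n) = an^4 + bn^3 + cn^2 + dn + e. Substituting each data point gives a linear system:
  81a - 27b + 9c - 3d + e = 101
  a - b + c - d + e = 7
  a + b + c + d + e = 9
  16a + 8b + 4c + 2d + e = 46
  81a + 27b + 9c + 3d + e = 155
Solving the system yields a = 1, b = 1, c = 5, d = 0, e = 2.
So q(n) = n^4 + n^3 + 5n^2 + 2.
Then q(-5) = 627.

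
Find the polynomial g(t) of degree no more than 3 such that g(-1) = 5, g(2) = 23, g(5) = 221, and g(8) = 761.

Write g(t) = at^3 + bt^2 + ct + d. Substituting each data point gives a linear system:
  -a + b - c + d = 5
  8a + 4b + 2c + d = 23
  125a + 25b + 5c + d = 221
  512a + 64b + 8c + d = 761
Solving the system yields a = 1, b = 4, c = -1, d = 1.
So g(t) = t^3 + 4t^2 - t + 1.
Check: g(5) = 221. ✓

g(t) = t^3 + 4t^2 - t + 1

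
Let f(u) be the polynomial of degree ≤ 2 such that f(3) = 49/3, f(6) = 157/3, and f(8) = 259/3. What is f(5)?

Using the Lagrange interpolation formula with nodes 3, 6, 8:
  L_0(u) = (u - 6)(u - 8) / 15
  L_1(u) = (u - 3)(u - 8) / -6
  L_2(u) = (u - 3)(u - 6) / 10
Then f(u) = 49/3·L_0(u) + 157/3·L_1(u) + 259/3·L_2(u).
Expanding and collecting terms gives f(u) = u² + 3u - 5/3.
Evaluating at u = 5: f(5) = 115/3.

115/3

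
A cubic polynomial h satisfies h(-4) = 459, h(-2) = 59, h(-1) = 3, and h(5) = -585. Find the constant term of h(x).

Write h(x) = ax^3 + bx^2 + cx + d. Substituting each data point gives a linear system:
  -64a + 16b - 4c + d = 459
  -8a + 4b - 2c + d = 59
  -a + b - c + d = 3
  125a + 25b + 5c + d = -585
Solving the system yields a = -6, b = 6, c = 4, d = -5.
So h(x) = -6x³ + 6x² + 4x - 5.
The constant term is -5.

-5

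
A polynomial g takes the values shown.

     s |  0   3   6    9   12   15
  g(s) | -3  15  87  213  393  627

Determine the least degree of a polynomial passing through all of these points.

2

Forward differences of the values at s = 0, 3, 6, 9, 12, 15:
  g  : -3  15  87  213  393  627
  Δ  : 18  72  126  180  234
  Δ^2: 54  54  54  54
  Δ^3: 0  0  0
  Δ^4: 0  0
  Δ^5: 0
The second differences are constant (54) and nonzero, while all higher differences vanish, so the minimal degree is 2.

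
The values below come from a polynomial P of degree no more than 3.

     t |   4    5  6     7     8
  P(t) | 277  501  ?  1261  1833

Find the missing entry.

823

The 4 known points determine the degree-3 polynomial uniquely.
Write P(t) = at^3 + bt^2 + ct + d. Substituting each data point gives a linear system:
  64a + 16b + 4c + d = 277
  125a + 25b + 5c + d = 501
  343a + 49b + 7c + d = 1261
  512a + 64b + 8c + d = 1833
Solving the system yields a = 3, b = 4, c = 5, d = 1.
So P(t) = 3t^3 + 4t^2 + 5t + 1.
Then P(6) = 823.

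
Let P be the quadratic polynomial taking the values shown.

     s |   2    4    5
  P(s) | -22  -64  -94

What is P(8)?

-220

Write P(s) = as^2 + bs + c. Substituting each data point gives a linear system:
  4a + 2b + c = -22
  16a + 4b + c = -64
  25a + 5b + c = -94
Solving the system yields a = -3, b = -3, c = -4.
So P(s) = -3s^2 - 3s - 4.
Then P(8) = -220.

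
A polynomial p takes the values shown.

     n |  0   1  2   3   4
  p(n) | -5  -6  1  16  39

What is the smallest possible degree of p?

2

Forward differences of the values at n = 0, 1, 2, 3, 4:
  p  : -5  -6  1  16  39
  Δ  : -1  7  15  23
  Δ^2: 8  8  8
  Δ^3: 0  0
  Δ^4: 0
The second differences are constant (8) and nonzero, while all higher differences vanish, so the minimal degree is 2.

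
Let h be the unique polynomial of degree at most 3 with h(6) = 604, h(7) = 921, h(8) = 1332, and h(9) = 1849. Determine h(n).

h(n) = 2n^3 + 5n^2 - 2n + 4

Write h(n) = an^3 + bn^2 + cn + d. Substituting each data point gives a linear system:
  216a + 36b + 6c + d = 604
  343a + 49b + 7c + d = 921
  512a + 64b + 8c + d = 1332
  729a + 81b + 9c + d = 1849
Solving the system yields a = 2, b = 5, c = -2, d = 4.
So h(n) = 2n^3 + 5n^2 - 2n + 4.
Check: h(7) = 921. ✓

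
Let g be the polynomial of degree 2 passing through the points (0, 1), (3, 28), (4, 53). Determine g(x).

Write g(x) = ax^2 + bx + c. Substituting each data point gives a linear system:
  c = 1
  9a + 3b + c = 28
  16a + 4b + c = 53
Solving the system yields a = 4, b = -3, c = 1.
So g(x) = 4x^2 - 3x + 1.
Check: g(3) = 28. ✓

g(x) = 4x^2 - 3x + 1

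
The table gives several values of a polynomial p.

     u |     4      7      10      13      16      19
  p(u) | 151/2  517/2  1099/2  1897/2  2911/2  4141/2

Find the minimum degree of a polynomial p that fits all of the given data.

Forward differences of the values at u = 4, 7, 10, 13, 16, 19:
  p  : 151/2  517/2  1099/2  1897/2  2911/2  4141/2
  Δ  : 183  291  399  507  615
  Δ^2: 108  108  108  108
  Δ^3: 0  0  0
  Δ^4: 0  0
  Δ^5: 0
The second differences are constant (108) and nonzero, while all higher differences vanish, so the minimal degree is 2.

2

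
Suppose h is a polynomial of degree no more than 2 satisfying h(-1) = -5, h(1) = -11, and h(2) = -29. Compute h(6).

-201

Using the Lagrange interpolation formula with nodes -1, 1, 2:
  L_0(t) = (t - 1)(t - 2) / 6
  L_1(t) = (t + 1)(t - 2) / -2
  L_2(t) = (t + 1)(t - 1) / 3
Then h(t) = -5·L_0(t) - 11·L_1(t) - 29·L_2(t).
Expanding and collecting terms gives h(t) = -5t^2 - 3t - 3.
Evaluating at t = 6: h(6) = -201.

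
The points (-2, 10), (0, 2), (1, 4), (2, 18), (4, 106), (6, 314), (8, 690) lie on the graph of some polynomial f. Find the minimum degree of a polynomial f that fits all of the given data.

Divided differences on the nodes -2, 0, 1, 2, 4, 6, 8:
  order 0: 10  2  4  18  106  314  690
  order 1: -4  2  14  44  104  188
  order 2: 2  6  10  15  21
  order 3: 1  1  1  1
  order 4: 0  0  0
  order 5: 0  0
  order 6: 0
The order-3 divided differences are all 1 (nonzero) and every higher order vanishes, so the data lies on a polynomial of degree exactly 3.

3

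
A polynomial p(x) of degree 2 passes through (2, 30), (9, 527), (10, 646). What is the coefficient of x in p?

5

Write p(x) = ax^2 + bx + c. Substituting each data point gives a linear system:
  4a + 2b + c = 30
  81a + 9b + c = 527
  100a + 10b + c = 646
Solving the system yields a = 6, b = 5, c = -4.
So p(x) = 6x^2 + 5x - 4.
The coefficient of x is 5.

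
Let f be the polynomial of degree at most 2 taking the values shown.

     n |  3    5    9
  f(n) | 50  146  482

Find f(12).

860

Write f(n) = an^2 + bn + c. Substituting each data point gives a linear system:
  9a + 3b + c = 50
  25a + 5b + c = 146
  81a + 9b + c = 482
Solving the system yields a = 6, b = 0, c = -4.
So f(n) = 6n^2 - 4.
Then f(12) = 860.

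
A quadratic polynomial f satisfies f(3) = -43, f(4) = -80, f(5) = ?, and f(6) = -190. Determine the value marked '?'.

The 3 known points determine the degree-2 polynomial uniquely.
Write f(s) = as^2 + bs + c. Substituting each data point gives a linear system:
  9a + 3b + c = -43
  16a + 4b + c = -80
  36a + 6b + c = -190
Solving the system yields a = -6, b = 5, c = -4.
So f(s) = -6s^2 + 5s - 4.
Then f(5) = -129.

-129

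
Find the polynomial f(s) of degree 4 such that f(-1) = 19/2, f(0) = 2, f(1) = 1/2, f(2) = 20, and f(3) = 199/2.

Write f(s) = as^4 + bs^3 + cs^2 + ds + e. Substituting each data point gives a linear system:
  a - b + c - d + e = 19/2
  e = 2
  a + b + c + d + e = 1/2
  16a + 8b + 4c + 2d + e = 20
  81a + 27b + 9c + 3d + e = 199/2
Solving the system yields a = 1, b = 1/2, c = 2, d = -5, e = 2.
So f(s) = s^4 + (1/2)s^3 + 2s^2 - 5s + 2.
Check: f(1) = 1/2. ✓

f(s) = s^4 + (1/2)s^3 + 2s^2 - 5s + 2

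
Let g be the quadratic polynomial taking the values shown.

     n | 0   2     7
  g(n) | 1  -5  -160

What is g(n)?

Using the Lagrange interpolation formula with nodes 0, 2, 7:
  L_0(n) = (n - 2)(n - 7) / 14
  L_1(n) = n(n - 7) / -10
  L_2(n) = n(n - 2) / 35
Then g(n) = 1·L_0(n) - 5·L_1(n) - 160·L_2(n).
Expanding and collecting terms gives g(n) = -4n² + 5n + 1.
Check: g(2) = -5. ✓

g(n) = -4n^2 + 5n + 1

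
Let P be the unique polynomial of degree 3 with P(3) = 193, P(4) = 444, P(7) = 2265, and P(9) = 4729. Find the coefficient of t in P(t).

Write P(t) = at^3 + bt^2 + ct + d. Substituting each data point gives a linear system:
  27a + 9b + 3c + d = 193
  64a + 16b + 4c + d = 444
  343a + 49b + 7c + d = 2265
  729a + 81b + 9c + d = 4729
Solving the system yields a = 6, b = 5, c = -6, d = 4.
So P(t) = 6t³ + 5t² - 6t + 4.
The coefficient of t is -6.

-6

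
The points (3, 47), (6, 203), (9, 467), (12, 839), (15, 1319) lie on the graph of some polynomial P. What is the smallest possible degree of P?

Forward differences of the values at s = 3, 6, 9, 12, 15:
  P  : 47  203  467  839  1319
  Δ  : 156  264  372  480
  Δ^2: 108  108  108
  Δ^3: 0  0
  Δ^4: 0
The second differences are constant (108) and nonzero, while all higher differences vanish, so the minimal degree is 2.

2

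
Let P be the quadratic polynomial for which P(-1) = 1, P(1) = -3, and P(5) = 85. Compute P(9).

301

Using the Lagrange interpolation formula with nodes -1, 1, 5:
  L_0(t) = (t - 1)(t - 5) / 12
  L_1(t) = (t + 1)(t - 5) / -8
  L_2(t) = (t + 1)(t - 1) / 24
Then P(t) = 1·L_0(t) - 3·L_1(t) + 85·L_2(t).
Expanding and collecting terms gives P(t) = 4t² - 2t - 5.
Evaluating at t = 9: P(9) = 301.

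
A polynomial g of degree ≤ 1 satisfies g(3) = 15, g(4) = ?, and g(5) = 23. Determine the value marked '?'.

19

The 2 known points determine the degree-1 polynomial uniquely.
Write g(x) = ax + b. Substituting each data point gives a linear system:
  3a + b = 15
  5a + b = 23
Solving the system yields a = 4, b = 3.
So g(x) = 4x + 3.
Then g(4) = 19.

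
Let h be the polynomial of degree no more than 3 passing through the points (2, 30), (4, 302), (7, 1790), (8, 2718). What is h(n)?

Write h(n) = an^3 + bn^2 + cn + d. Substituting each data point gives a linear system:
  8a + 4b + 2c + d = 30
  64a + 16b + 4c + d = 302
  343a + 49b + 7c + d = 1790
  512a + 64b + 8c + d = 2718
Solving the system yields a = 6, b = -6, c = 4, d = -2.
So h(n) = 6n^3 - 6n^2 + 4n - 2.
Check: h(7) = 1790. ✓

h(n) = 6n^3 - 6n^2 + 4n - 2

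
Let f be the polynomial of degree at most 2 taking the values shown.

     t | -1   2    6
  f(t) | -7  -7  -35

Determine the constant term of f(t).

-5

Write f(t) = at^2 + bt + c. Substituting each data point gives a linear system:
  a - b + c = -7
  4a + 2b + c = -7
  36a + 6b + c = -35
Solving the system yields a = -1, b = 1, c = -5.
So f(t) = -t^2 + t - 5.
The constant term is -5.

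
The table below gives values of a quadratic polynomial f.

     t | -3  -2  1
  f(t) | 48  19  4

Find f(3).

Write f(t) = at^2 + bt + c. Substituting each data point gives a linear system:
  9a - 3b + c = 48
  4a - 2b + c = 19
  a + b + c = 4
Solving the system yields a = 6, b = 1, c = -3.
So f(t) = 6t^2 + t - 3.
Then f(3) = 54.

54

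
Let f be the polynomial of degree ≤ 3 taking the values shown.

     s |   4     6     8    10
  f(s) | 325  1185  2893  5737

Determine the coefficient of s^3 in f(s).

6

Write f(s) = as^3 + bs^2 + cs + d. Substituting each data point gives a linear system:
  64a + 16b + 4c + d = 325
  216a + 36b + 6c + d = 1185
  512a + 64b + 8c + d = 2893
  1000a + 100b + 10c + d = 5737
Solving the system yields a = 6, b = -2, c = -6, d = -3.
So f(s) = 6s^3 - 2s^2 - 6s - 3.
The leading coefficient is 6.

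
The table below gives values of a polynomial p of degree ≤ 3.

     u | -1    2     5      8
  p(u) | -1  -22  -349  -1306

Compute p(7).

-897

Write p(u) = au^3 + bu^2 + cu + d. Substituting each data point gives a linear system:
  -a + b - c + d = -1
  8a + 4b + 2c + d = -22
  125a + 25b + 5c + d = -349
  512a + 64b + 8c + d = -1306
Solving the system yields a = -2, b = -5, c = 4, d = 6.
So p(u) = -2u^3 - 5u^2 + 4u + 6.
Then p(7) = -897.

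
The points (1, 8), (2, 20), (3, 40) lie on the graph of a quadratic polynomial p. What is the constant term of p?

4

Write p(x) = ax^2 + bx + c. Substituting each data point gives a linear system:
  a + b + c = 8
  4a + 2b + c = 20
  9a + 3b + c = 40
Solving the system yields a = 4, b = 0, c = 4.
So p(x) = 4x² + 4.
The constant term is 4.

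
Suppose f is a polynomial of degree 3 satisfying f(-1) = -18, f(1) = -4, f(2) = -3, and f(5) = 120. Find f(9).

1012

Write f(s) = as^3 + bs^2 + cs + d. Substituting each data point gives a linear system:
  -a + b - c + d = -18
  a + b + c + d = -4
  8a + 4b + 2c + d = -3
  125a + 25b + 5c + d = 120
Solving the system yields a = 2, b = -6, c = 5, d = -5.
So f(s) = 2s^3 - 6s^2 + 5s - 5.
Then f(9) = 1012.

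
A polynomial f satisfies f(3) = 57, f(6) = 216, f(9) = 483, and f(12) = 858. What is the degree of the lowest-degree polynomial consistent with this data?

Forward differences of the values at n = 3, 6, 9, 12:
  f  : 57  216  483  858
  Δ  : 159  267  375
  Δ^2: 108  108
  Δ^3: 0
The second differences are constant (108) and nonzero, while all higher differences vanish, so the minimal degree is 2.

2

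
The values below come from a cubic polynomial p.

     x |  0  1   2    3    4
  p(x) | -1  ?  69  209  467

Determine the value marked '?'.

On equispaced nodes a degree-3 polynomial has vanishing fourth forward difference, so
  p(0) - 4·p(1) + 6·p(2) - 4·p(3) + p(4) = 0.
Substituting the known values and solving for p(1):
  -4·p(1) = -44
  p(1) = 11.

11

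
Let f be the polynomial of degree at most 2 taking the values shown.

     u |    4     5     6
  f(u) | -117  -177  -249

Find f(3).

-69

Write f(u) = au^2 + bu + c. Substituting each data point gives a linear system:
  16a + 4b + c = -117
  25a + 5b + c = -177
  36a + 6b + c = -249
Solving the system yields a = -6, b = -6, c = 3.
So f(u) = -6u^2 - 6u + 3.
Then f(3) = -69.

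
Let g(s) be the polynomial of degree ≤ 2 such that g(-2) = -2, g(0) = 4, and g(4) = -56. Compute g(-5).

-56

Using the Lagrange interpolation formula with nodes -2, 0, 4:
  L_0(s) = s(s - 4) / 12
  L_1(s) = (s + 2)(s - 4) / -8
  L_2(s) = (s + 2)s / 24
Then g(s) = -2·L_0(s) + 4·L_1(s) - 56·L_2(s).
Expanding and collecting terms gives g(s) = -3s^2 - 3s + 4.
Evaluating at s = -5: g(-5) = -56.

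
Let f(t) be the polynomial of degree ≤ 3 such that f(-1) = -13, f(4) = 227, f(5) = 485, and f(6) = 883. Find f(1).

Write f(t) = at^3 + bt^2 + ct + d. Substituting each data point gives a linear system:
  -a + b - c + d = -13
  64a + 16b + 4c + d = 227
  125a + 25b + 5c + d = 485
  216a + 36b + 6c + d = 883
Solving the system yields a = 5, b = -5, c = -2, d = -5.
So f(t) = 5t^3 - 5t^2 - 2t - 5.
Then f(1) = -7.

-7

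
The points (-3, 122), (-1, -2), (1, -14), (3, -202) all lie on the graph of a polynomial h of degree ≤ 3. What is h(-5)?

Forward differences of the values at s = -3, -1, 1, 3:
  h  : 122  -2  -14  -202
  Δ  : -124  -12  -188
  Δ^2: 112  -176
  Δ^3: -288
The third differences are constant, confirming degree 3.
Interpolating (Newton forward form) and evaluating at s = -5 gives h(-5) = 646.

646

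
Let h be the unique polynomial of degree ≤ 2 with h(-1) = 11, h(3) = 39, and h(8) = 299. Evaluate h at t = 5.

113

Using the Lagrange interpolation formula with nodes -1, 3, 8:
  L_0(t) = (t - 3)(t - 8) / 36
  L_1(t) = (t + 1)(t - 8) / -20
  L_2(t) = (t + 1)(t - 3) / 45
Then h(t) = 11·L_0(t) + 39·L_1(t) + 299·L_2(t).
Expanding and collecting terms gives h(t) = 5t^2 - 3t + 3.
Evaluating at t = 5: h(5) = 113.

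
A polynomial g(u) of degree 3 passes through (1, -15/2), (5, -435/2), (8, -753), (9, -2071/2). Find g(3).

-121/2

Using the Lagrange interpolation formula with nodes 1, 5, 8, 9:
  L_0(u) = (u - 5)(u - 8)(u - 9) / -224
  L_1(u) = (u - 1)(u - 8)(u - 9) / 48
  L_2(u) = (u - 1)(u - 5)(u - 9) / -21
  L_3(u) = (u - 1)(u - 5)(u - 8) / 32
Then g(u) = -15/2·L_0(u) - 435/2·L_1(u) - 753·L_2(u) - 2071/2·L_3(u).
Expanding and collecting terms gives g(u) = -u^3 - 4u^2 + (5/2)u - 5.
Evaluating at u = 3: g(3) = -121/2.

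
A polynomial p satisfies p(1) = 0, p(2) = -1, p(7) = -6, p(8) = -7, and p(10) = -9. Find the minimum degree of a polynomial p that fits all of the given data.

Divided differences on the nodes 1, 2, 7, 8, 10:
  order 0: 0  -1  -6  -7  -9
  order 1: -1  -1  -1  -1
  order 2: 0  0  0
  order 3: 0  0
  order 4: 0
The order-1 divided differences are all -1 (nonzero) and every higher order vanishes, so the data lies on a polynomial of degree exactly 1.

1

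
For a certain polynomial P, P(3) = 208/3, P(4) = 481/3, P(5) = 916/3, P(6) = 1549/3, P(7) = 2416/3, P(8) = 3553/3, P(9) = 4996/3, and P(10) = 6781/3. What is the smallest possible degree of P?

Forward differences of the values at n = 3, 4, 5, 6, 7, 8, 9, 10:
  P  : 208/3  481/3  916/3  1549/3  2416/3  3553/3  4996/3  6781/3
  Δ  : 91  145  211  289  379  481  595
  Δ^2: 54  66  78  90  102  114
  Δ^3: 12  12  12  12  12
  Δ^4: 0  0  0  0
  Δ^5: 0  0  0
  Δ^6: 0  0
  Δ^7: 0
The third differences are constant (12) and nonzero, while all higher differences vanish, so the minimal degree is 3.

3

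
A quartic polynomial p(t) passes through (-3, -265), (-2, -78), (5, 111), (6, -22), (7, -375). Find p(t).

Write p(t) = at^4 + bt^3 + ct^2 + dt + e. Substituting each data point gives a linear system:
  81a - 27b + 9c - 3d + e = -265
  16a - 8b + 4c - 2d + e = -78
  625a + 125b + 25c + 5d + e = 111
  1296a + 216b + 36c + 6d + e = -22
  2401a + 343b + 49c + 7d + e = -375
Solving the system yields a = -1, b = 6, c = -1, d = 3, e = -4.
So p(t) = -t^4 + 6t^3 - t^2 + 3t - 4.
Check: p(-2) = -78. ✓

p(t) = -t^4 + 6t^3 - t^2 + 3t - 4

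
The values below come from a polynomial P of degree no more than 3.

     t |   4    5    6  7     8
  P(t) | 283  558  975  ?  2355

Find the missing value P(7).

The 4 known points determine the degree-3 polynomial uniquely.
Write P(t) = at^3 + bt^2 + ct + d. Substituting each data point gives a linear system:
  64a + 16b + 4c + d = 283
  125a + 25b + 5c + d = 558
  216a + 36b + 6c + d = 975
  512a + 64b + 8c + d = 2355
Solving the system yields a = 5, b = -4, c = 6, d = 3.
So P(t) = 5t³ - 4t² + 6t + 3.
Then P(7) = 1564.

1564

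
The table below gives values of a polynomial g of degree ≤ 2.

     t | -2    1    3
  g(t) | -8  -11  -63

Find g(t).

g(t) = -5t^2 - 6t

Write g(t) = at^2 + bt + c. Substituting each data point gives a linear system:
  4a - 2b + c = -8
  a + b + c = -11
  9a + 3b + c = -63
Solving the system yields a = -5, b = -6, c = 0.
So g(t) = -5t^2 - 6t.
Check: g(-2) = -8. ✓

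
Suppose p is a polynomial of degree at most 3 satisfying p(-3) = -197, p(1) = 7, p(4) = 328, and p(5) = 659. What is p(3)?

Using the Lagrange interpolation formula with nodes -3, 1, 4, 5:
  L_0(x) = (x - 1)(x - 4)(x - 5) / -224
  L_1(x) = (x + 3)(x - 4)(x - 5) / 48
  L_2(x) = (x + 3)(x - 1)(x - 5) / -21
  L_3(x) = (x + 3)(x - 1)(x - 4) / 32
Then p(x) = -197·L_0(x) + 7·L_1(x) + 328·L_2(x) + 659·L_3(x).
Expanding and collecting terms gives p(x) = 6x^3 - 4x^2 + x + 4.
Evaluating at x = 3: p(3) = 133.

133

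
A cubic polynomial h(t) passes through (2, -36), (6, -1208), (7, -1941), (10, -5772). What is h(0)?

Using the Lagrange interpolation formula with nodes 2, 6, 7, 10:
  L_0(t) = (t - 6)(t - 7)(t - 10) / -160
  L_1(t) = (t - 2)(t - 7)(t - 10) / 16
  L_2(t) = (t - 2)(t - 6)(t - 10) / -15
  L_3(t) = (t - 2)(t - 6)(t - 7) / 96
Then h(t) = -36·L_0(t) - 1208·L_1(t) - 1941·L_2(t) - 5772·L_3(t).
Expanding and collecting terms gives h(t) = -6t³ + 2t² + 3t - 2.
Evaluating at t = 0: h(0) = -2.

-2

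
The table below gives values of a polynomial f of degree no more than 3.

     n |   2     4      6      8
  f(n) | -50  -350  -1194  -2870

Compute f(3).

Using the Lagrange interpolation formula with nodes 2, 4, 6, 8:
  L_0(n) = (n - 4)(n - 6)(n - 8) / -48
  L_1(n) = (n - 2)(n - 6)(n - 8) / 16
  L_2(n) = (n - 2)(n - 4)(n - 8) / -16
  L_3(n) = (n - 2)(n - 4)(n - 6) / 48
Then f(n) = -50·L_0(n) - 350·L_1(n) - 1194·L_2(n) - 2870·L_3(n).
Expanding and collecting terms gives f(n) = -6n^3 + 4n^2 - 6n - 6.
Evaluating at n = 3: f(3) = -150.

-150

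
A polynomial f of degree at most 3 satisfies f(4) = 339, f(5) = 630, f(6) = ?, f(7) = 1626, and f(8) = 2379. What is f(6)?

1051

On equispaced nodes a degree-3 polynomial has vanishing fourth forward difference, so
  f(4) - 4·f(5) + 6·f(6) - 4·f(7) + f(8) = 0.
Substituting the known values and solving for f(6):
  6·f(6) = 6306
  f(6) = 1051.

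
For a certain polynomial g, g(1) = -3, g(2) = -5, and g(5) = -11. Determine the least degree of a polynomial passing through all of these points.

1

Divided differences on the nodes 1, 2, 5:
  order 0: -3  -5  -11
  order 1: -2  -2
  order 2: 0
The order-1 divided differences are all -2 (nonzero) and every higher order vanishes, so the data lies on a polynomial of degree exactly 1.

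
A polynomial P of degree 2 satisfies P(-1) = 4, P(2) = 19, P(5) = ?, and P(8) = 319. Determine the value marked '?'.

124

On equispaced nodes a degree-2 polynomial has vanishing third forward difference, so
  - P(-1) + 3·P(2) - 3·P(5) + P(8) = 0.
Substituting the known values and solving for P(5):
  -3·P(5) = -372
  P(5) = 124.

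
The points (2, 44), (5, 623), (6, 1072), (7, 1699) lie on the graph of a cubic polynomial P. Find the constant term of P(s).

-2

Write P(s) = as^3 + bs^2 + cs + d. Substituting each data point gives a linear system:
  8a + 4b + 2c + d = 44
  125a + 25b + 5c + d = 623
  216a + 36b + 6c + d = 1072
  343a + 49b + 7c + d = 1699
Solving the system yields a = 5, b = -1, c = 5, d = -2.
So P(s) = 5s^3 - s^2 + 5s - 2.
The constant term is -2.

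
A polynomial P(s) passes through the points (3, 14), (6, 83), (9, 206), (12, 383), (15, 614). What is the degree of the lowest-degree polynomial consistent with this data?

Forward differences of the values at s = 3, 6, 9, 12, 15:
  P  : 14  83  206  383  614
  Δ  : 69  123  177  231
  Δ^2: 54  54  54
  Δ^3: 0  0
  Δ^4: 0
The second differences are constant (54) and nonzero, while all higher differences vanish, so the minimal degree is 2.

2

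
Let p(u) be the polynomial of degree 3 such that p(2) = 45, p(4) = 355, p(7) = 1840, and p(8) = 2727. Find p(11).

Using the Lagrange interpolation formula with nodes 2, 4, 7, 8:
  L_0(u) = (u - 4)(u - 7)(u - 8) / -60
  L_1(u) = (u - 2)(u - 7)(u - 8) / 24
  L_2(u) = (u - 2)(u - 4)(u - 8) / -15
  L_3(u) = (u - 2)(u - 4)(u - 7) / 24
Then p(u) = 45·L_0(u) + 355·L_1(u) + 1840·L_2(u) + 2727·L_3(u).
Expanding and collecting terms gives p(u) = 5u³ + 3u² - 3u - 1.
Evaluating at u = 11: p(11) = 6984.

6984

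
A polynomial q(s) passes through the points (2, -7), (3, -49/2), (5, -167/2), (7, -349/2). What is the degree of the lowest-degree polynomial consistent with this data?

2

Divided differences on the nodes 2, 3, 5, 7:
  order 0: -7  -49/2  -167/2  -349/2
  order 1: -35/2  -59/2  -91/2
  order 2: -4  -4
  order 3: 0
The order-2 divided differences are all -4 (nonzero) and every higher order vanishes, so the data lies on a polynomial of degree exactly 2.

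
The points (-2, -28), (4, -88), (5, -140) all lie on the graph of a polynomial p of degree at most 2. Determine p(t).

p(t) = -6t^2 + 2t

Write p(t) = at^2 + bt + c. Substituting each data point gives a linear system:
  4a - 2b + c = -28
  16a + 4b + c = -88
  25a + 5b + c = -140
Solving the system yields a = -6, b = 2, c = 0.
So p(t) = -6t^2 + 2t.
Check: p(5) = -140. ✓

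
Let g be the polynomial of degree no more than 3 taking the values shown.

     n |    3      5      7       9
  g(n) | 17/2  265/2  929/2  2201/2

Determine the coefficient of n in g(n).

-4

Write g(n) = an^3 + bn^2 + cn + d. Substituting each data point gives a linear system:
  27a + 9b + 3c + d = 17/2
  125a + 25b + 5c + d = 265/2
  343a + 49b + 7c + d = 929/2
  729a + 81b + 9c + d = 2201/2
Solving the system yields a = 2, b = -4, c = -4, d = 5/2.
So g(n) = 2n^3 - 4n^2 - 4n + 5/2.
The coefficient of n is -4.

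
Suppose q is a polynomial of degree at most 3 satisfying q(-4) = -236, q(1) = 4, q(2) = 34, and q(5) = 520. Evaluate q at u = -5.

-470

Write q(u) = au^3 + bu^2 + cu + d. Substituting each data point gives a linear system:
  -64a + 16b - 4c + d = -236
  a + b + c + d = 4
  8a + 4b + 2c + d = 34
  125a + 25b + 5c + d = 520
Solving the system yields a = 4, b = 1, c = -1, d = 0.
So q(u) = 4u^3 + u^2 - u.
Then q(-5) = -470.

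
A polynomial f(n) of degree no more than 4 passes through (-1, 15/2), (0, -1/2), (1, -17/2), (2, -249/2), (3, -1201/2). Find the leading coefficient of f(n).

Write f(n) = an^4 + bn^3 + cn^2 + dn + e. Substituting each data point gives a linear system:
  a - b + c - d + e = 15/2
  e = -1/2
  a + b + c + d + e = -17/2
  16a + 8b + 4c + 2d + e = -249/2
  81a + 27b + 9c + 3d + e = -1201/2
Solving the system yields a = -6, b = -6, c = 6, d = -2, e = -1/2.
So f(n) = -6n^4 - 6n^3 + 6n^2 - 2n - 1/2.
The leading coefficient is -6.

-6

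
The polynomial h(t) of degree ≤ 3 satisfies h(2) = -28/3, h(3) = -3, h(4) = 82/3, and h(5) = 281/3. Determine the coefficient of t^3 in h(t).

2

Write h(t) = at^3 + bt^2 + ct + d. Substituting each data point gives a linear system:
  8a + 4b + 2c + d = -28/3
  27a + 9b + 3c + d = -3
  64a + 16b + 4c + d = 82/3
  125a + 25b + 5c + d = 281/3
Solving the system yields a = 2, b = -6, c = -5/3, d = 2.
So h(t) = 2t³ - 6t² - (5/3)t + 2.
The leading coefficient is 2.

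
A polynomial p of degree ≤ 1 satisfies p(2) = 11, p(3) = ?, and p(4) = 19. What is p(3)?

The 2 known points determine the degree-1 polynomial uniquely.
Write p(t) = at + b. Substituting each data point gives a linear system:
  2a + b = 11
  4a + b = 19
Solving the system yields a = 4, b = 3.
So p(t) = 4t + 3.
Then p(3) = 15.

15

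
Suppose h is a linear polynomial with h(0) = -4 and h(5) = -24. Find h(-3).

8

Write h(s) = as + b. Substituting each data point gives a linear system:
  b = -4
  5a + b = -24
Solving the system yields a = -4, b = -4.
So h(s) = -4s - 4.
Then h(-3) = 8.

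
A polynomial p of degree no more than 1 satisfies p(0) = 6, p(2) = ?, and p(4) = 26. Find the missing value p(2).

16

The 2 known points determine the degree-1 polynomial uniquely.
Write p(s) = as + b. Substituting each data point gives a linear system:
  b = 6
  4a + b = 26
Solving the system yields a = 5, b = 6.
So p(s) = 5s + 6.
Then p(2) = 16.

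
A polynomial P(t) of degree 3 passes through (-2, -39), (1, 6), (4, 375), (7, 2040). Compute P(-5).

Using the Lagrange interpolation formula with nodes -2, 1, 4, 7:
  L_0(t) = (t - 1)(t - 4)(t - 7) / -162
  L_1(t) = (t + 2)(t - 4)(t - 7) / 54
  L_2(t) = (t + 2)(t - 1)(t - 7) / -54
  L_3(t) = (t + 2)(t - 1)(t - 4) / 162
Then P(t) = -39·L_0(t) + 6·L_1(t) + 375·L_2(t) + 2040·L_3(t).
Expanding and collecting terms gives P(t) = 6t^3 - 3t + 3.
Evaluating at t = -5: P(-5) = -732.

-732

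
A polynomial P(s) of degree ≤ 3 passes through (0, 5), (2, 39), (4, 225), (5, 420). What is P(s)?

Using the Lagrange interpolation formula with nodes 0, 2, 4, 5:
  L_0(s) = (s - 2)(s - 4)(s - 5) / -40
  L_1(s) = s(s - 4)(s - 5) / 12
  L_2(s) = s(s - 2)(s - 5) / -8
  L_3(s) = s(s - 2)(s - 4) / 15
Then P(s) = 5·L_0(s) + 39·L_1(s) + 225·L_2(s) + 420·L_3(s).
Expanding and collecting terms gives P(s) = 3s^3 + s^2 + 3s + 5.
Check: P(4) = 225. ✓

P(s) = 3s^3 + s^2 + 3s + 5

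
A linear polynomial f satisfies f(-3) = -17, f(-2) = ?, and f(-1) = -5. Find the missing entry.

On equispaced nodes a degree-1 polynomial has vanishing second forward difference, so
  f(-3) - 2·f(-2) + f(-1) = 0.
Substituting the known values and solving for f(-2):
  -2·f(-2) = 22
  f(-2) = -11.

-11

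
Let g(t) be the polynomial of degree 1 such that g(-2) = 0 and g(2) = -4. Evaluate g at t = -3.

1

Write g(t) = at + b. Substituting each data point gives a linear system:
  -2a + b = 0
  2a + b = -4
Solving the system yields a = -1, b = -2.
So g(t) = -t - 2.
Then g(-3) = 1.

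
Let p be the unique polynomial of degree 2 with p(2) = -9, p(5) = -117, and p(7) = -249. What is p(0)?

Write p(t) = at^2 + bt + c. Substituting each data point gives a linear system:
  4a + 2b + c = -9
  25a + 5b + c = -117
  49a + 7b + c = -249
Solving the system yields a = -6, b = 6, c = 3.
So p(t) = -6t² + 6t + 3.
Then p(0) = 3.

3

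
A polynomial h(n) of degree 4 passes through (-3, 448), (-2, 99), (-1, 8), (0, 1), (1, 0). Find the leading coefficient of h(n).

4

Write h(n) = an^4 + bn^3 + cn^2 + dn + e. Substituting each data point gives a linear system:
  81a - 27b + 9c - 3d + e = 448
  16a - 8b + 4c - 2d + e = 99
  a - b + c - d + e = 8
  e = 1
  a + b + c + d + e = 0
Solving the system yields a = 4, b = -5, c = -1, d = 1, e = 1.
So h(n) = 4n⁴ - 5n³ - n² + n + 1.
The leading coefficient is 4.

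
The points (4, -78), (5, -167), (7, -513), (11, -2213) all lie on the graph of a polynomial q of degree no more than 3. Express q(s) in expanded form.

Using the Lagrange interpolation formula with nodes 4, 5, 7, 11:
  L_0(s) = (s - 5)(s - 7)(s - 11) / -21
  L_1(s) = (s - 4)(s - 7)(s - 11) / 12
  L_2(s) = (s - 4)(s - 5)(s - 11) / -24
  L_3(s) = (s - 4)(s - 5)(s - 7) / 168
Then q(s) = -78·L_0(s) - 167·L_1(s) - 513·L_2(s) - 2213·L_3(s).
Expanding and collecting terms gives q(s) = -2s^3 + 4s^2 - 3s - 2.
Check: q(5) = -167. ✓

q(s) = -2s^3 + 4s^2 - 3s - 2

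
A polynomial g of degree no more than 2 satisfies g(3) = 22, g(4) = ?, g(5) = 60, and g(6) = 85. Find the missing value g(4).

39

On equispaced nodes a degree-2 polynomial has vanishing third forward difference, so
  - g(3) + 3·g(4) - 3·g(5) + g(6) = 0.
Substituting the known values and solving for g(4):
  3·g(4) = 117
  g(4) = 39.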